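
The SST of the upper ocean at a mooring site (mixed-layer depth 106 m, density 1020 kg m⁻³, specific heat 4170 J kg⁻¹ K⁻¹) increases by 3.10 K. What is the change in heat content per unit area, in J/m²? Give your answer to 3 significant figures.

Areal heat capacity C = ρ c_p D = 1020 × 4170 × 106 = 4.51×10^8 J/(m²·K).
ΔQ = C ΔT = 4.51×10^8 × 3.10 = 1.40×10^9 J/m².

1.40×10^9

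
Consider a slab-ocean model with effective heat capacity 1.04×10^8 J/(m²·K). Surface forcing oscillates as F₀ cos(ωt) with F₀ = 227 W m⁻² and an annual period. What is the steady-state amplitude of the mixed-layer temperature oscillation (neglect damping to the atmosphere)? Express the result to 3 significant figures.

Areal heat capacity C = 1.04×10^8 J/(m²·K) (given).
Angular frequency ω = 2π / T = 2π / 3.15×10^7 s = 1.99×10^-7 s⁻¹.
Cω = 1.04×10^8 × 1.99×10^-7 = 20.7 W/(m²·K).
Amplitude A = F₀ / (Cω) = 227 / 20.7 = 11.0 K.

11.0 K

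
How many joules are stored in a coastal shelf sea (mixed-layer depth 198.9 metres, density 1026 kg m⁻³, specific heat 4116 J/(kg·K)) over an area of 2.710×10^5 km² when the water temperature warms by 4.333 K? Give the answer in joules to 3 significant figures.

9.86×10^20 J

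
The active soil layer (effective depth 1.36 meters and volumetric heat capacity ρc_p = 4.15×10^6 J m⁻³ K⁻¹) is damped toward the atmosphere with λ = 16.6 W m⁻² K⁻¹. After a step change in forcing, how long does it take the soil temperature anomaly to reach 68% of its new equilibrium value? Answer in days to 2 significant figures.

4.5 days

Areal heat capacity C = ρc_p × D = 4.15×10^6 × 1.36 = 5.64×10^6 J/(m^2 K).
τ = C / λ = 5.64×10^6 / 16.6 = 3.40×10^5 s.
Fraction reached: 1 − e^(−t/τ) = 0.68 ⇒ t = −τ ln(1 − 0.68) = τ × 1.14.
t = 3.87×10^5 s = 4.48 days.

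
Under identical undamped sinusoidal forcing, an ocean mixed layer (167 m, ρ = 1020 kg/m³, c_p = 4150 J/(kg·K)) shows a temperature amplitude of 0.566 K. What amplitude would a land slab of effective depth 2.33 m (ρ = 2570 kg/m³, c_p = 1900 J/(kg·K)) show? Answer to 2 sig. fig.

35 K

C_ocean = 7.07×10^8 J/(m²·K); C_land = 1.14×10^7 J/(m²·K).
A ∝ 1/C ⇒ A_land = A_ocean × C_ocean/C_land = 0.566 × 62.1 = 35.2 K.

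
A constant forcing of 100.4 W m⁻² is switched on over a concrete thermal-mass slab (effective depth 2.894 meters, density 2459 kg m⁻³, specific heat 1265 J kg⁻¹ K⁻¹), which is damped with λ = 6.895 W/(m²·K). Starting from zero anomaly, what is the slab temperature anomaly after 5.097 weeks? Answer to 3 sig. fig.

Areal heat capacity C = ρ c_p D = 2459 × 1265 × 2.894 = 9.00×10^6 J/(m²·K).
τ = C / λ = 9.00×10^6 / 6.895 = 1.31×10^6 s.
Equilibrium anomaly ΔT_eq = F / λ = 100.4 / 6.895 = 14.6 K.
t = 5.097 weeks = 3.08×10^6 s, so t/τ = 2.36.
ΔT(t) = ΔT_eq (1 − e^(−t/τ)) = 14.6 × (1 − e^−2.36) = 13.2 K.

13.2 K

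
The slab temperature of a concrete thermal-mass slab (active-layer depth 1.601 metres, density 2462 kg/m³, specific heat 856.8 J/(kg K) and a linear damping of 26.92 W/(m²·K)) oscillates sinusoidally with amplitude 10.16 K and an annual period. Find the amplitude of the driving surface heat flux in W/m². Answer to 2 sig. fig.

Areal heat capacity C = ρ c_p D = 2462 × 856.8 × 1.601 = 3.38×10^6 J/(m²·K).
ω = 2π / 3.15×10^7 s = 1.99×10^-7 s⁻¹.
√((Cω)² + λ²) = √((0.673)² + 26.92²) = 26.9 W/(m²·K).
F₀ = A × √((Cω)²+λ²) = 10.16 × 26.9 = 274 W/m².

270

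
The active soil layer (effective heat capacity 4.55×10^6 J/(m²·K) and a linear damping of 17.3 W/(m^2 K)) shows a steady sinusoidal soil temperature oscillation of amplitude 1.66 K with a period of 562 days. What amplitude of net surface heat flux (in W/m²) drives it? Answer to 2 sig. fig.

Areal heat capacity C = 4.55×10^6 J/(m²·K) (given).
ω = 2π / 4.86×10^7 s = 1.29×10^-7 s⁻¹.
√((Cω)² + λ²) = √((0.589)² + 17.3²) = 17.3 W/(m²·K).
F₀ = A × √((Cω)²+λ²) = 1.66 × 17.3 = 28.7 W/m².

29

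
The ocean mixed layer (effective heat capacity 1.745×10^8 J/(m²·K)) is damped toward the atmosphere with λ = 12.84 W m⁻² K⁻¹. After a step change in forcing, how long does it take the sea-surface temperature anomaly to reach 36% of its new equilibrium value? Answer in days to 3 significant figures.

70.2 days

Areal heat capacity C = 1.745×10^8 J/(m²·K) (given).
τ = C / λ = 1.74×10^8 / 12.84 = 1.36×10^7 s.
Fraction reached: 1 − e^(−t/τ) = 0.36 ⇒ t = −τ ln(1 − 0.36) = τ × 0.446.
t = 6.07×10^6 s = 70.2 days.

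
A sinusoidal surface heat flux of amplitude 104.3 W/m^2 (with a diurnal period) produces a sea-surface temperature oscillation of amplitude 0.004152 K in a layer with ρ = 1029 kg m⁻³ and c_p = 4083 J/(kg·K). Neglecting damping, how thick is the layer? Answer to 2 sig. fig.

82 m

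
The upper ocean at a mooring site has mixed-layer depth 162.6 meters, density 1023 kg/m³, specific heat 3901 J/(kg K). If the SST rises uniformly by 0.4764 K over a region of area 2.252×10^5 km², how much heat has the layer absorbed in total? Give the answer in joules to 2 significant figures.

Areal heat capacity C = ρ c_p D = 1023 × 3901 × 162.6 = 6.49×10^8 J/(m^2 K).
Heat per unit area: q = C ΔT = 6.49×10^8 × 0.4764 = 3.09×10^8 J/m².
Total heat: Q = q × A = 3.09×10^8 × (2.252×10^5 × 10⁶ m²) = 6.96×10^19 J.

7.0×10^19 J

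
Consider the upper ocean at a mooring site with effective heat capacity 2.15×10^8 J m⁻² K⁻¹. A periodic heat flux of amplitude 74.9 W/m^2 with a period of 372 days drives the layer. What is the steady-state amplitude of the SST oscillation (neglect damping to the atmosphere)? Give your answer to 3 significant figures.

Areal heat capacity C = 2.15×10^8 J m⁻² K⁻¹ (given).
Angular frequency ω = 2π / T = 2π / 3.21×10^7 s = 1.95×10^-7 s⁻¹.
Cω = 2.15×10^8 × 1.95×10^-7 = 42.0 W/(m²·K).
Amplitude A = F₀ / (Cω) = 74.9 / 42.0 = 1.78 K.

1.78 K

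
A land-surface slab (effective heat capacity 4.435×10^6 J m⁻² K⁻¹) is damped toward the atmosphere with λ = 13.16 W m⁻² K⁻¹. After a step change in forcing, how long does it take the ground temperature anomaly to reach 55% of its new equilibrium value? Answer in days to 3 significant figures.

Areal heat capacity C = 4.435×10^6 J m⁻² K⁻¹ (given).
τ = C / λ = 4.44×10^6 / 13.16 = 3.37×10^5 s.
Fraction reached: 1 − e^(−t/τ) = 0.55 ⇒ t = −τ ln(1 − 0.55) = τ × 0.799.
t = 2.69×10^5 s = 3.11 days.

3.11 days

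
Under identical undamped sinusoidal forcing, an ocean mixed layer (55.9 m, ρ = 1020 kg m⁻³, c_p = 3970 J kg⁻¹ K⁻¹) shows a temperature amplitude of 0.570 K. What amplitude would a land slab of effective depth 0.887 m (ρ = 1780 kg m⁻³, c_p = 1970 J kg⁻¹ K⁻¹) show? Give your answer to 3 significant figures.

41.5 K

C_ocean = 2.26×10^8 J/(m²·K); C_land = 3.11×10^6 J/(m²·K).
A ∝ 1/C ⇒ A_land = A_ocean × C_ocean/C_land = 0.570 × 72.8 = 41.5 K.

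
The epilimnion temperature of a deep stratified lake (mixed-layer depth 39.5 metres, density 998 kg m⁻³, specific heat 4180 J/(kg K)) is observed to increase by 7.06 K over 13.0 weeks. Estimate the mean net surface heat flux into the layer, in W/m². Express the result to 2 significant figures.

150

Areal heat capacity C = ρ c_p D = 998 × 4180 × 39.5 = 1.65×10^8 J/(m^2 K).
Required heat per unit area: Q = C ΔT = 1.65×10^8 × 7.06 = 1.16×10^9 J/m².
Flux F = Q / Δt = 1.16×10^9 / 7.86×10^6 s = 148 W/m².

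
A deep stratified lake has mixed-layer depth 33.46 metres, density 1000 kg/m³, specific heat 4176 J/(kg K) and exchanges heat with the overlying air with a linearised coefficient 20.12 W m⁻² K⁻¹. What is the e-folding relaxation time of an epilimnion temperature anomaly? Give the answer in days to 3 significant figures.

Areal heat capacity C = ρ c_p D = 1000 × 4176 × 33.46 = 1.40×10^8 J/(m^2 K).
Relaxation time τ = C / λ = 1.40×10^8 / 20.12 = 6.94×10^6 s.
In days: 6.94×10^6 s / (86400 s/day) = 80.4 days.

80.4 days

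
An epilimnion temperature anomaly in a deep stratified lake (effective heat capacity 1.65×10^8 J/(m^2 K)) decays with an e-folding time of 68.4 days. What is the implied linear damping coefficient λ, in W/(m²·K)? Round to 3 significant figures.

27.9

Areal heat capacity C = 1.65×10^8 J/(m^2 K) (given).
τ = 68.4 days = 5.91×10^6 s.
λ = C / τ = 1.65×10^8 / 5.91×10^6 = 27.9 W/(m²·K).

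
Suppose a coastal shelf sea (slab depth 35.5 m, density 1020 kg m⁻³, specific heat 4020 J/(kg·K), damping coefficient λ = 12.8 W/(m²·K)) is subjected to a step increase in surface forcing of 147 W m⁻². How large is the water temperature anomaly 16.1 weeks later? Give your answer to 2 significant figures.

Areal heat capacity C = ρ c_p D = 1020 × 4020 × 35.5 = 1.46×10^8 J m⁻² K⁻¹.
τ = C / λ = 1.46×10^8 / 12.8 = 1.14×10^7 s.
Equilibrium anomaly ΔT_eq = F / λ = 147 / 12.8 = 11.5 K.
t = 16.1 weeks = 9.74×10^6 s, so t/τ = 0.856.
ΔT(t) = ΔT_eq (1 − e^(−t/τ)) = 11.5 × (1 − e^−0.856) = 6.61 K.

6.6 K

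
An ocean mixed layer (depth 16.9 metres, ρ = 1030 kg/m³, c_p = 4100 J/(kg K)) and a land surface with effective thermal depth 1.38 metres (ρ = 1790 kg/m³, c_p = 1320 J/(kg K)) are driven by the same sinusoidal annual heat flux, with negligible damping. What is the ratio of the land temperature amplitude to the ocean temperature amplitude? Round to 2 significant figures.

22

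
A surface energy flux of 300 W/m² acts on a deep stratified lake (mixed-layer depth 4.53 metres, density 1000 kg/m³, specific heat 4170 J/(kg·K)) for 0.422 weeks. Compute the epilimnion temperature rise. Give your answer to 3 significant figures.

4.05 K

Areal heat capacity C = ρ c_p D = 1000 × 4170 × 4.53 = 1.89×10^7 J/(m²·K).
Net heat input Q = F Δt = 300 × (0.422 weeks × 6.048×10^5 s/week) = 7.66×10^7 J/m².
ΔT = Q / C = 7.66×10^7 / 1.89×10^7 = 4.05 K.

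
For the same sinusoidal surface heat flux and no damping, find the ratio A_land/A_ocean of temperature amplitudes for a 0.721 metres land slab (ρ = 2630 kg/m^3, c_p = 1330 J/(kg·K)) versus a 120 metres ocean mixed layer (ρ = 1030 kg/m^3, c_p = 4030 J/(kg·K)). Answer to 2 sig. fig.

C_ocean = 1030 × 4030 × 120 = 4.98×10^8 J/(m²·K).
C_land = 2630 × 1330 × 0.721 = 2.52×10^6 J/(m²·K).
Undamped amplitude ∝ 1/C, so A_land/A_ocean = C_ocean/C_land = 198.

200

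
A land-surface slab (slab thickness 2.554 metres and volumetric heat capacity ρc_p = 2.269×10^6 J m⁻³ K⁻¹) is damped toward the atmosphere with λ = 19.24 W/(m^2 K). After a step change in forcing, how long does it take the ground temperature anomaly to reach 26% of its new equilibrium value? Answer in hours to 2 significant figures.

Areal heat capacity C = ρc_p × D = 2.269×10^6 × 2.554 = 5.80×10^6 J m⁻² K⁻¹.
τ = C / λ = 5.80×10^6 / 19.24 = 3.01×10^5 s.
Fraction reached: 1 − e^(−t/τ) = 0.26 ⇒ t = −τ ln(1 − 0.26) = τ × 0.301.
t = 90700 s = 25.2 hours.

25 hours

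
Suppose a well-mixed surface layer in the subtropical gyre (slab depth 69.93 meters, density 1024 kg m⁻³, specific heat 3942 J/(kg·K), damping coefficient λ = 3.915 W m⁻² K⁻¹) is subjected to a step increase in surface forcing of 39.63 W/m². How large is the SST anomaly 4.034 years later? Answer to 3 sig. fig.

8.39 K

Areal heat capacity C = ρ c_p D = 1024 × 3942 × 69.93 = 2.82×10^8 J m⁻² K⁻¹.
τ = C / λ = 2.82×10^8 / 3.915 = 7.21×10^7 s.
Equilibrium anomaly ΔT_eq = F / λ = 39.63 / 3.915 = 10.1 K.
t = 4.034 years = 1.27×10^8 s, so t/τ = 1.77.
ΔT(t) = ΔT_eq (1 − e^(−t/τ)) = 10.1 × (1 − e^−1.77) = 8.39 K.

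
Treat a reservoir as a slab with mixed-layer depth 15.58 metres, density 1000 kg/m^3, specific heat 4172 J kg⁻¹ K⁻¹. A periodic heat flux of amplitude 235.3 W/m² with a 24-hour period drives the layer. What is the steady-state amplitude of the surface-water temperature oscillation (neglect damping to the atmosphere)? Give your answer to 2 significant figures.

0.050 K

Areal heat capacity C = ρ c_p D = 1000 × 4172 × 15.58 = 6.50×10^7 J m⁻² K⁻¹.
Angular frequency ω = 2π / T = 2π / 86400 s = 7.27×10^-5 s⁻¹.
Cω = 6.50×10^7 × 7.27×10^-5 = 4730 W/(m²·K).
Amplitude A = F₀ / (Cω) = 235.3 / 4730 = 0.0498 K.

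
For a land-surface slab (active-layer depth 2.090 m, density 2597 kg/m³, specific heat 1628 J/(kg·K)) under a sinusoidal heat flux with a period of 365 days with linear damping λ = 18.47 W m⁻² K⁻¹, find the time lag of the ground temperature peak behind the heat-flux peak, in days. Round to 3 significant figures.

Areal heat capacity C = ρ c_p D = 2597 × 1628 × 2.090 = 8.84×10^6 J/(m^2 K).
ω = 2π / 3.15×10^7 s = 1.99×10^-7 s⁻¹.
Phase lag φ = arctan(Cω/λ) = arctan(1.76/18.47) = 0.0950 rad.
Time lag = φ / ω = 0.0950 / 1.99×10^-7 = 4.77×10^5 s = 5.52 days.

5.52 days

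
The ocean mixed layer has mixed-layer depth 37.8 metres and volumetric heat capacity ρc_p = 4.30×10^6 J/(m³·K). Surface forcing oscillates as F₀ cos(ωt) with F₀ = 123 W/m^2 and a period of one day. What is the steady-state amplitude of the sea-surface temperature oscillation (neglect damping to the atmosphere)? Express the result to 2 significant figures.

0.010 K

Areal heat capacity C = ρc_p × D = 4.30×10^6 × 37.8 = 1.63×10^8 J/(m^2 K).
Angular frequency ω = 2π / T = 2π / 86400 s = 7.27×10^-5 s⁻¹.
Cω = 1.63×10^8 × 7.27×10^-5 = 11800 W/(m²·K).
Amplitude A = F₀ / (Cω) = 123 / 11800 = 0.0104 K.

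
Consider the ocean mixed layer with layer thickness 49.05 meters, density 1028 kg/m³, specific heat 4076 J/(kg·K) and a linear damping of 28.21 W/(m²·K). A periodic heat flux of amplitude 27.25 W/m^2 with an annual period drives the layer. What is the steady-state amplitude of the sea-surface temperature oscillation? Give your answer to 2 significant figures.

0.55 K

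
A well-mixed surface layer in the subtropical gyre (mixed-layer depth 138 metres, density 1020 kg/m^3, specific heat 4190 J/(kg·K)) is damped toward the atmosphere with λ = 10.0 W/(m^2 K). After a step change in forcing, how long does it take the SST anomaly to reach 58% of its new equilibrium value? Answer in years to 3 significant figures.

Areal heat capacity C = ρ c_p D = 1020 × 4190 × 138 = 5.90×10^8 J/(m²·K).
τ = C / λ = 5.90×10^8 / 10.0 = 5.90×10^7 s.
Fraction reached: 1 − e^(−t/τ) = 0.58 ⇒ t = −τ ln(1 − 0.58) = τ × 0.868.
t = 5.12×10^7 s = 1.62 years.

1.62 years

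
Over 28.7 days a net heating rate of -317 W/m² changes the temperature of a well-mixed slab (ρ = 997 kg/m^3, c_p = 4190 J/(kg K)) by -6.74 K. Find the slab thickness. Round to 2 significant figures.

Heat input Q = F Δt = -317 × 2.48×10^6 s = -7.86×10^8 J/m².
Required areal heat capacity C = Q / ΔT = 1.17×10^8 J/(m²·K).
Depth D = C / (ρ c_p) = 1.17×10^8 / (997 × 4190) = 27.9 m.

28 m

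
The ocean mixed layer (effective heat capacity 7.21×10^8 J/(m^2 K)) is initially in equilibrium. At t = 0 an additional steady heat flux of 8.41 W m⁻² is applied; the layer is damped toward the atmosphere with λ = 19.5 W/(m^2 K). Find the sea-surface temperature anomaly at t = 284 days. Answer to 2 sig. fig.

Areal heat capacity C = 7.21×10^8 J/(m^2 K) (given).
τ = C / λ = 7.21×10^8 / 19.5 = 3.70×10^7 s.
Equilibrium anomaly ΔT_eq = F / λ = 8.41 / 19.5 = 0.431 K.
t = 284 days = 2.45×10^7 s, so t/τ = 0.664.
ΔT(t) = ΔT_eq (1 − e^(−t/τ)) = 0.431 × (1 − e^−0.664) = 0.209 K.

0.21 K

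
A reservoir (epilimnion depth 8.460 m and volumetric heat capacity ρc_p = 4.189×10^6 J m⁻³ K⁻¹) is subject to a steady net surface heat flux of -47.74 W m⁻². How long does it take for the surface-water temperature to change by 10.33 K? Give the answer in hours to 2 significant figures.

Areal heat capacity C = ρc_p × D = 4.189×10^6 × 8.460 = 3.54×10^7 J/(m^2 K).
Time required: Δt = C ΔT / F = 3.54×10^7 × -10.33 / -47.74 = 7.67×10^6 s.
In hours: 7.67×10^6 s / (3600 s/hour) = 2130 hours.

2100 hours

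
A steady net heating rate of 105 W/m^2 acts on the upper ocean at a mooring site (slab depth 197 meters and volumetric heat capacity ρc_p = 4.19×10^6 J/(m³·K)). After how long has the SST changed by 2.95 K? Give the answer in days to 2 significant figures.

Areal heat capacity C = ρc_p × D = 4.19×10^6 × 197 = 8.25×10^8 J/(m^2 K).
Time required: Δt = C ΔT / F = 8.25×10^8 × 2.95 / 105 = 2.32×10^7 s.
In days: 2.32×10^7 s / (86400 s/day) = 268 days.

270 days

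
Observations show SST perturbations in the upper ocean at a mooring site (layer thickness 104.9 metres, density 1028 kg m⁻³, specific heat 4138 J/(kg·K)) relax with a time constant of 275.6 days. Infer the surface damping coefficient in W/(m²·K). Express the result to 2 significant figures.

19

Areal heat capacity C = ρ c_p D = 1028 × 4138 × 104.9 = 4.46×10^8 J/(m²·K).
τ = 275.6 days = 2.38×10^7 s.
λ = C / τ = 4.46×10^8 / 2.38×10^7 = 18.7 W/(m²·K).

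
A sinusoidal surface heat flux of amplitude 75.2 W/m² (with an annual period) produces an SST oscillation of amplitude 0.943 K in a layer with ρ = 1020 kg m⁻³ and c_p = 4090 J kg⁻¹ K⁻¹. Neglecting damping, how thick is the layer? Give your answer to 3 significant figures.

95.9 m

ω = 2π / 3.15×10^7 s = 1.99×10^-7 s⁻¹.
Required C = F₀ / (A ω) = 75.2 / (0.943 × 1.99×10^-7) = 4.00×10^8 J/(m²·K).
D = C / (ρ c_p) = 4.00×10^8 / (1020 × 4090) = 95.9 m.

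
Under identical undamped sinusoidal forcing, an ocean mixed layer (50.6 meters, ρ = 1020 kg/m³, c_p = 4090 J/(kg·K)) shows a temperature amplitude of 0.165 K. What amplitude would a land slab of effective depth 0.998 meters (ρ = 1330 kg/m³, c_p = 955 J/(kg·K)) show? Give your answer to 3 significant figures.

27.5 K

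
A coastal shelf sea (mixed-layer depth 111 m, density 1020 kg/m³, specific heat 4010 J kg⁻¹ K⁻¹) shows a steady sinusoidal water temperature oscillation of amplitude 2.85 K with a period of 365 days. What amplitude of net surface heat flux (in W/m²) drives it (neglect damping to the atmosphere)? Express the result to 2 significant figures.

Areal heat capacity C = ρ c_p D = 1020 × 4010 × 111 = 4.54×10^8 J m⁻² K⁻¹.
ω = 2π / 3.15×10^7 s = 1.99×10^-7 s⁻¹.
Cω = 4.54×10^8 × 1.99×10^-7 = 90.5 W/(m²·K).
F₀ = A × Cω = 2.85 × 90.5 = 258 W/m².

260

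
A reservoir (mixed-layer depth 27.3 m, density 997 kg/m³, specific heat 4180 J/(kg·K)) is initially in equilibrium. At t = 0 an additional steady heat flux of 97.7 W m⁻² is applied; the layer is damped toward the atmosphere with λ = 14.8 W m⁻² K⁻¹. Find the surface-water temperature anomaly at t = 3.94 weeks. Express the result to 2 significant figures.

Areal heat capacity C = ρ c_p D = 997 × 4180 × 27.3 = 1.14×10^8 J m⁻² K⁻¹.
τ = C / λ = 1.14×10^8 / 14.8 = 7.69×10^6 s.
Equilibrium anomaly ΔT_eq = F / λ = 97.7 / 14.8 = 6.60 K.
t = 3.94 weeks = 2.38×10^6 s, so t/τ = 0.310.
ΔT(t) = ΔT_eq (1 − e^(−t/τ)) = 6.60 × (1 − e^−0.310) = 1.76 K.

1.8 K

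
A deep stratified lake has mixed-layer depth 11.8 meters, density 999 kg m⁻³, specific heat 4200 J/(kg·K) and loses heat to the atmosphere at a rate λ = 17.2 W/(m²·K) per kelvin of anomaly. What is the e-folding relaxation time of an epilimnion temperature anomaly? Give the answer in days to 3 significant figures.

33.3 days

Areal heat capacity C = ρ c_p D = 999 × 4200 × 11.8 = 4.95×10^7 J/(m^2 K).
Relaxation time τ = C / λ = 4.95×10^7 / 17.2 = 2.88×10^6 s.
In days: 2.88×10^6 s / (86400 s/day) = 33.3 days.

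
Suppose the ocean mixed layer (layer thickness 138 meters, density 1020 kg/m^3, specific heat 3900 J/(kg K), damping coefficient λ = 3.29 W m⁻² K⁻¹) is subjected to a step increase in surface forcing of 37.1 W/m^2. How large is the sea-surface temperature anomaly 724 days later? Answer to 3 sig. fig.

3.53 K

Areal heat capacity C = ρ c_p D = 1020 × 3900 × 138 = 5.49×10^8 J/(m²·K).
τ = C / λ = 5.49×10^8 / 3.29 = 1.67×10^8 s.
Equilibrium anomaly ΔT_eq = F / λ = 37.1 / 3.29 = 11.3 K.
t = 724 days = 6.26×10^7 s, so t/τ = 0.375.
ΔT(t) = ΔT_eq (1 − e^(−t/τ)) = 11.3 × (1 − e^−0.375) = 3.53 K.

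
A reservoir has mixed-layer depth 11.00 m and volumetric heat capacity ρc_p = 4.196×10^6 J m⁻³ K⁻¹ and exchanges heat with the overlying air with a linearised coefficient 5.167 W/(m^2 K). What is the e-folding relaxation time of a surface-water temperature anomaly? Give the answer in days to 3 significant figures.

Areal heat capacity C = ρc_p × D = 4.196×10^6 × 11.00 = 4.62×10^7 J/(m²·K).
Relaxation time τ = C / λ = 4.62×10^7 / 5.167 = 8.93×10^6 s.
In days: 8.93×10^6 s / (86400 s/day) = 103 days.

103 days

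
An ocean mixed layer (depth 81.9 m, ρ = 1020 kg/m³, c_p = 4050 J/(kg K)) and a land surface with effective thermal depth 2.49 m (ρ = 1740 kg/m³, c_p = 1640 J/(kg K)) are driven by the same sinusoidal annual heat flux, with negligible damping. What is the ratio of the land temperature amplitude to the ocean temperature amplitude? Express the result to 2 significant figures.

48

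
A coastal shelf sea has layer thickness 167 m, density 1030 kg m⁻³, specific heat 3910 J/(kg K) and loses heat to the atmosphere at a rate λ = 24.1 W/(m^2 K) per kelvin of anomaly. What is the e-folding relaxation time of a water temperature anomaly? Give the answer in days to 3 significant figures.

323 days

Areal heat capacity C = ρ c_p D = 1030 × 3910 × 167 = 6.73×10^8 J/(m^2 K).
Relaxation time τ = C / λ = 6.73×10^8 / 24.1 = 2.79×10^7 s.
In days: 2.79×10^7 s / (86400 s/day) = 323 days.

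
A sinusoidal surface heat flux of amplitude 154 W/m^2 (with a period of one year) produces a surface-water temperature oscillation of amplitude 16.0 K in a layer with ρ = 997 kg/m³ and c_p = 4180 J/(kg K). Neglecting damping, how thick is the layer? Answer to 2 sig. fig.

ω = 2π / 3.15×10^7 s = 1.99×10^-7 s⁻¹.
Required C = F₀ / (A ω) = 154 / (16.0 × 1.99×10^-7) = 4.83×10^7 J/(m²·K).
D = C / (ρ c_p) = 4.83×10^7 / (997 × 4180) = 11.6 m.

12 m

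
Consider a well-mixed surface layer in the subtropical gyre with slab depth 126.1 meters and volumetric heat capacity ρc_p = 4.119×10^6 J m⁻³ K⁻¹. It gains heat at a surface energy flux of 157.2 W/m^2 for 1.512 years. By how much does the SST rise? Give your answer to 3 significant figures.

Areal heat capacity C = ρc_p × D = 4.119×10^6 × 126.1 = 5.19×10^8 J m⁻² K⁻¹.
Net heat input Q = F Δt = 157.2 × (1.512 years × 3.156×10^7 s/year) = 7.50×10^9 J/m².
ΔT = Q / C = 7.50×10^9 / 5.19×10^8 = 14.4 K.

14.4 K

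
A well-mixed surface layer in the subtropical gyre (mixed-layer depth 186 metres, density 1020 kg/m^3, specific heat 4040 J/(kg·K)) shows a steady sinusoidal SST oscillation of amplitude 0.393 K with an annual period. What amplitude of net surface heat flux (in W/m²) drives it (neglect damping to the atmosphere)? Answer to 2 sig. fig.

Areal heat capacity C = ρ c_p D = 1020 × 4040 × 186 = 7.66×10^8 J/(m²·K).
ω = 2π / 3.15×10^7 s = 1.99×10^-7 s⁻¹.
Cω = 7.66×10^8 × 1.99×10^-7 = 153 W/(m²·K).
F₀ = A × Cω = 0.393 × 153 = 60.0 W/m².

60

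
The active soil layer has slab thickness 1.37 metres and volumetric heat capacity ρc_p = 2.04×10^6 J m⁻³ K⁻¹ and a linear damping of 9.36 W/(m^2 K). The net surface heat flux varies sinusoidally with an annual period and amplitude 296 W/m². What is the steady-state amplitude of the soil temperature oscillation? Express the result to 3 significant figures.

Areal heat capacity C = ρc_p × D = 2.04×10^6 × 1.37 = 2.79×10^6 J m⁻² K⁻¹.
Angular frequency ω = 2π / T = 2π / 3.15×10^7 s = 1.99×10^-7 s⁻¹.
√((Cω)² + λ²) = √((0.557)² + 9.36²) = 9.38 W/(m²·K).
Amplitude A = F₀ / √((Cω)²+λ²) = 296 / 9.38 = 31.6 K.

31.6 K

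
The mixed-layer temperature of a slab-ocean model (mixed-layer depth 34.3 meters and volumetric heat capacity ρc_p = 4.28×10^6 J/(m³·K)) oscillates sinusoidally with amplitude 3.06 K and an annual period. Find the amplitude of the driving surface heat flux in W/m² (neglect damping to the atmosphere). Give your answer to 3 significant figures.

89.5

Areal heat capacity C = ρc_p × D = 4.28×10^6 × 34.3 = 1.47×10^8 J m⁻² K⁻¹.
ω = 2π / 3.15×10^7 s = 1.99×10^-7 s⁻¹.
Cω = 1.47×10^8 × 1.99×10^-7 = 29.2 W/(m²·K).
F₀ = A × Cω = 3.06 × 29.2 = 89.5 W/m².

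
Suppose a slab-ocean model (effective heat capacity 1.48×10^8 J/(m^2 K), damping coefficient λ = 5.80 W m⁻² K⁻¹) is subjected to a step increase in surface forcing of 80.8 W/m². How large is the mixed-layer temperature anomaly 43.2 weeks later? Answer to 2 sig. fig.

Areal heat capacity C = 1.48×10^8 J/(m^2 K) (given).
τ = C / λ = 1.48×10^8 / 5.80 = 2.55×10^7 s.
Equilibrium anomaly ΔT_eq = F / λ = 80.8 / 5.80 = 13.9 K.
t = 43.2 weeks = 2.61×10^7 s, so t/τ = 1.02.
ΔT(t) = ΔT_eq (1 − e^(−t/τ)) = 13.9 × (1 − e^−1.02) = 8.93 K.

8.9 K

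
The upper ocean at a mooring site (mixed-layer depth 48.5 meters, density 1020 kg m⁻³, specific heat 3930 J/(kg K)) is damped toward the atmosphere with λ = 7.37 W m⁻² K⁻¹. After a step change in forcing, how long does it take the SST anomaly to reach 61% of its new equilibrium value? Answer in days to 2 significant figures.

290 days

Areal heat capacity C = ρ c_p D = 1020 × 3930 × 48.5 = 1.94×10^8 J/(m^2 K).
τ = C / λ = 1.94×10^8 / 7.37 = 2.64×10^7 s.
Fraction reached: 1 − e^(−t/τ) = 0.61 ⇒ t = −τ ln(1 − 0.61) = τ × 0.942.
t = 2.48×10^7 s = 287 days.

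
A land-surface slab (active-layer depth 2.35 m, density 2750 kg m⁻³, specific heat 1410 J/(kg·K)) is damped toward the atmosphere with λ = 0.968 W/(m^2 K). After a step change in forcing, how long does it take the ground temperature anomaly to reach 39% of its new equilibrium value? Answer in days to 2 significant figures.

Areal heat capacity C = ρ c_p D = 2750 × 1410 × 2.35 = 9.11×10^6 J/(m^2 K).
τ = C / λ = 9.11×10^6 / 0.968 = 9.41×10^6 s.
Fraction reached: 1 − e^(−t/τ) = 0.39 ⇒ t = −τ ln(1 − 0.39) = τ × 0.494.
t = 4.65×10^6 s = 53.9 days.

54 days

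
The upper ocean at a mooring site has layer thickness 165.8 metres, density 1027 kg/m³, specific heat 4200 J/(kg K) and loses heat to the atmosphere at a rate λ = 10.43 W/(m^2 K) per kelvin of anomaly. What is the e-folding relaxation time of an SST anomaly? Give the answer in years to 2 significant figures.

2.2 years

Areal heat capacity C = ρ c_p D = 1027 × 4200 × 165.8 = 7.15×10^8 J/(m²·K).
Relaxation time τ = C / λ = 7.15×10^8 / 10.43 = 6.86×10^7 s.
In years: 6.86×10^7 s / (3.156×10^7 s/year) = 2.17 years.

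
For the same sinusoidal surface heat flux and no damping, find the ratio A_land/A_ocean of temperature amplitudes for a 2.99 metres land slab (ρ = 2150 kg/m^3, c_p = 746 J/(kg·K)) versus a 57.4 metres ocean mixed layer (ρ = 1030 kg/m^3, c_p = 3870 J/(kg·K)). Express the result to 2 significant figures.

48

C_ocean = 1030 × 3870 × 57.4 = 2.29×10^8 J/(m²·K).
C_land = 2150 × 746 × 2.99 = 4.80×10^6 J/(m²·K).
Undamped amplitude ∝ 1/C, so A_land/A_ocean = C_ocean/C_land = 47.7.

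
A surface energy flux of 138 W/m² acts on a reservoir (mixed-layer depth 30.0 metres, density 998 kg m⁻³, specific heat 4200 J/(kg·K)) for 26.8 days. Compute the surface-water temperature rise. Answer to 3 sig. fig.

Areal heat capacity C = ρ c_p D = 998 × 4200 × 30.0 = 1.26×10^8 J/(m²·K).
Net heat input Q = F Δt = 138 × (26.8 days × 86400 s/day) = 3.20×10^8 J/m².
ΔT = Q / C = 3.20×10^8 / 1.26×10^8 = 2.54 K.

2.54 K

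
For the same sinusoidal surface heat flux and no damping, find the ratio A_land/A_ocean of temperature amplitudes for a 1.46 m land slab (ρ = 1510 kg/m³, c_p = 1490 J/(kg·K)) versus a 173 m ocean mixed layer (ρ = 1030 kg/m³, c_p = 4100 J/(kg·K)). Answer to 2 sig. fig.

C_ocean = 1030 × 4100 × 173 = 7.31×10^8 J/(m²·K).
C_land = 1510 × 1490 × 1.46 = 3.28×10^6 J/(m²·K).
Undamped amplitude ∝ 1/C, so A_land/A_ocean = C_ocean/C_land = 222.

220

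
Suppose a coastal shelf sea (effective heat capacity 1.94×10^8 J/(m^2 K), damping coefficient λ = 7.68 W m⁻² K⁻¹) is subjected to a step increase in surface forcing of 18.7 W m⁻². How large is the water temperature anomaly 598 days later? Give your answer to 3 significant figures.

2.12 K

Areal heat capacity C = 1.94×10^8 J/(m^2 K) (given).
τ = C / λ = 1.94×10^8 / 7.68 = 2.53×10^7 s.
Equilibrium anomaly ΔT_eq = F / λ = 18.7 / 7.68 = 2.43 K.
t = 598 days = 5.17×10^7 s, so t/τ = 2.05.
ΔT(t) = ΔT_eq (1 − e^(−t/τ)) = 2.43 × (1 − e^−2.05) = 2.12 K.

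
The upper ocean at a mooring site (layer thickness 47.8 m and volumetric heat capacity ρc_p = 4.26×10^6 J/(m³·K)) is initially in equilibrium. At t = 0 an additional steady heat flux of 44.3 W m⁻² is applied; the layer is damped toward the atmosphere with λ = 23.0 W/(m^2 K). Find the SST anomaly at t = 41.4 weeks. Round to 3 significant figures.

Areal heat capacity C = ρc_p × D = 4.26×10^6 × 47.8 = 2.04×10^8 J m⁻² K⁻¹.
τ = C / λ = 2.04×10^8 / 23.0 = 8.85×10^6 s.
Equilibrium anomaly ΔT_eq = F / λ = 44.3 / 23.0 = 1.93 K.
t = 41.4 weeks = 2.50×10^7 s, so t/τ = 2.83.
ΔT(t) = ΔT_eq (1 − e^(−t/τ)) = 1.93 × (1 − e^−2.83) = 1.81 K.

1.81 K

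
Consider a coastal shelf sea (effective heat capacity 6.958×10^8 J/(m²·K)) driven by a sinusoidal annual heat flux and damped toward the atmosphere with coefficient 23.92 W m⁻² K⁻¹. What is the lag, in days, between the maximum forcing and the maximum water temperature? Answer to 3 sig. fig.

Areal heat capacity C = 6.958×10^8 J/(m²·K) (given).
ω = 2π / 3.15×10^7 s = 1.99×10^-7 s⁻¹.
Phase lag φ = arctan(Cω/λ) = arctan(139/23.92) = 1.40 rad.
Time lag = φ / ω = 1.40 / 1.99×10^-7 = 7.03×10^6 s = 81.3 days.

81.3 days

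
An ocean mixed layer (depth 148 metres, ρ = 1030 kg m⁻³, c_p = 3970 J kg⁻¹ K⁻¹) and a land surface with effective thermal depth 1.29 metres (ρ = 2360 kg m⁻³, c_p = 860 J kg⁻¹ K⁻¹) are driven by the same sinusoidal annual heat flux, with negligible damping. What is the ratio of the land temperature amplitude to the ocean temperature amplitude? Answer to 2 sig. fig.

230

C_ocean = 1030 × 3970 × 148 = 6.05×10^8 J/(m²·K).
C_land = 2360 × 860 × 1.29 = 2.62×10^6 J/(m²·K).
Undamped amplitude ∝ 1/C, so A_land/A_ocean = C_ocean/C_land = 231.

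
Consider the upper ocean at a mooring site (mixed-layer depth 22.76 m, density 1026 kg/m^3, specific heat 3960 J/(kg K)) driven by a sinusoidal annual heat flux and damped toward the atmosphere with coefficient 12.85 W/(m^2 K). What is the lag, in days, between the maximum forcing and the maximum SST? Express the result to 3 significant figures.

55.9 days

Areal heat capacity C = ρ c_p D = 1026 × 3960 × 22.76 = 9.25×10^7 J/(m²·K).
ω = 2π / 3.15×10^7 s = 1.99×10^-7 s⁻¹.
Phase lag φ = arctan(Cω/λ) = arctan(18.4/12.85) = 0.962 rad.
Time lag = φ / ω = 0.962 / 1.99×10^-7 = 4.83×10^6 s = 55.9 days.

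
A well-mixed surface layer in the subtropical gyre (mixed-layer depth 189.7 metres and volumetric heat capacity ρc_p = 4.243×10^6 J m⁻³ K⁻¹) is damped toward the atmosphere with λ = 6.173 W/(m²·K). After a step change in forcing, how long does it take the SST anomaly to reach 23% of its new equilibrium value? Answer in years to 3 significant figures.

1.08 years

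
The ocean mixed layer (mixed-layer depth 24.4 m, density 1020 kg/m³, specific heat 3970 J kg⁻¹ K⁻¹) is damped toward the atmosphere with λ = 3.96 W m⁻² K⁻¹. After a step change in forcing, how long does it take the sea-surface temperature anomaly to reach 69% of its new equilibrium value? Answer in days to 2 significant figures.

Areal heat capacity C = ρ c_p D = 1020 × 3970 × 24.4 = 9.88×10^7 J/(m^2 K).
τ = C / λ = 9.88×10^7 / 3.96 = 2.50×10^7 s.
Fraction reached: 1 − e^(−t/τ) = 0.69 ⇒ t = −τ ln(1 − 0.69) = τ × 1.17.
t = 2.92×10^7 s = 338 days.

340 days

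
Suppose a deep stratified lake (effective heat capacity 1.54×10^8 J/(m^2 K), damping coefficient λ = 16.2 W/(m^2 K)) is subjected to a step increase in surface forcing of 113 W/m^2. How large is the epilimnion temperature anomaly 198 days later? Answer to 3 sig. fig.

5.82 K

Areal heat capacity C = 1.54×10^8 J/(m^2 K) (given).
τ = C / λ = 1.54×10^8 / 16.2 = 9.51×10^6 s.
Equilibrium anomaly ΔT_eq = F / λ = 113 / 16.2 = 6.98 K.
t = 198 days = 1.71×10^7 s, so t/τ = 1.80.
ΔT(t) = ΔT_eq (1 − e^(−t/τ)) = 6.98 × (1 − e^−1.80) = 5.82 K.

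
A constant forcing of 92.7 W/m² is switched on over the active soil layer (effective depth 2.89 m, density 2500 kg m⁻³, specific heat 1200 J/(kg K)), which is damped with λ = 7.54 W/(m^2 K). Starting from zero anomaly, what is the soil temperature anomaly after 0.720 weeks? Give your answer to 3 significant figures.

3.88 K

Areal heat capacity C = ρ c_p D = 2500 × 1200 × 2.89 = 8.67×10^6 J m⁻² K⁻¹.
τ = C / λ = 8.67×10^6 / 7.54 = 1.15×10^6 s.
Equilibrium anomaly ΔT_eq = F / λ = 92.7 / 7.54 = 12.3 K.
t = 0.720 weeks = 4.35×10^5 s, so t/τ = 0.379.
ΔT(t) = ΔT_eq (1 − e^(−t/τ)) = 12.3 × (1 − e^−0.379) = 3.88 K.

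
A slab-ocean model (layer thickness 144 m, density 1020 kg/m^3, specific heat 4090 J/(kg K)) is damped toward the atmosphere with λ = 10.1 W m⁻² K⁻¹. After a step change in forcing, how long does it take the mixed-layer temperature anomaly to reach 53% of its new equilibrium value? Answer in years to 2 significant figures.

1.4 years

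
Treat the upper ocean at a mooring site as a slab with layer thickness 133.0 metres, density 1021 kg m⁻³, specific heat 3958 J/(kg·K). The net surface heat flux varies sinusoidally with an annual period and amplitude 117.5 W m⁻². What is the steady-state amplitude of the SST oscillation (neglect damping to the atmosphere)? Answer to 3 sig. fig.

1.10 K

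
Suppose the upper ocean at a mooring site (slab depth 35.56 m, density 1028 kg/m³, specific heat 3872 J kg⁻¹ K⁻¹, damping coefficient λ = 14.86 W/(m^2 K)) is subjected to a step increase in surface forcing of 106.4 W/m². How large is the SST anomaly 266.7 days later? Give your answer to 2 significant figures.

6.5 K

Areal heat capacity C = ρ c_p D = 1028 × 3872 × 35.56 = 1.42×10^8 J/(m²·K).
τ = C / λ = 1.42×10^8 / 14.86 = 9.53×10^6 s.
Equilibrium anomaly ΔT_eq = F / λ = 106.4 / 14.86 = 7.16 K.
t = 266.7 days = 2.30×10^7 s, so t/τ = 2.42.
ΔT(t) = ΔT_eq (1 − e^(−t/τ)) = 7.16 × (1 − e^−2.42) = 6.52 K.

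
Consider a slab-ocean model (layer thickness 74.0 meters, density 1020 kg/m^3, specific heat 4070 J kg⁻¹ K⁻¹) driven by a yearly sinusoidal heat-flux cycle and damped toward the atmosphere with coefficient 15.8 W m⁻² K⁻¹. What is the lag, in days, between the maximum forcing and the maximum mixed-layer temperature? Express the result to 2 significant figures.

77 days

Areal heat capacity C = ρ c_p D = 1020 × 4070 × 74.0 = 3.07×10^8 J/(m^2 K).
ω = 2π / 3.15×10^7 s = 1.99×10^-7 s⁻¹.
Phase lag φ = arctan(Cω/λ) = arctan(61.2/15.8) = 1.32 rad.
Time lag = φ / ω = 1.32 / 1.99×10^-7 = 6.62×10^6 s = 76.6 days.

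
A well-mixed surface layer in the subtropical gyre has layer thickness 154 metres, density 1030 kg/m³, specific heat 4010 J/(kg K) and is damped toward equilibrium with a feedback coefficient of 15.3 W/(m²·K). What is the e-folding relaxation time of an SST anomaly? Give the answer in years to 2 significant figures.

1.3 years

Areal heat capacity C = ρ c_p D = 1030 × 4010 × 154 = 6.36×10^8 J m⁻² K⁻¹.
Relaxation time τ = C / λ = 6.36×10^8 / 15.3 = 4.16×10^7 s.
In years: 4.16×10^7 s / (3.156×10^7 s/year) = 1.32 years.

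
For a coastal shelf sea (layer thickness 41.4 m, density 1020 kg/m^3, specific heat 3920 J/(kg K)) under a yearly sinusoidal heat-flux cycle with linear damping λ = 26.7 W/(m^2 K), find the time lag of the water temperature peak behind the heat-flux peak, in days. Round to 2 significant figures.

Areal heat capacity C = ρ c_p D = 1020 × 3920 × 41.4 = 1.66×10^8 J m⁻² K⁻¹.
ω = 2π / 3.15×10^7 s = 1.99×10^-7 s⁻¹.
Phase lag φ = arctan(Cω/λ) = arctan(33.0/26.7) = 0.890 rad.
Time lag = φ / ω = 0.890 / 1.99×10^-7 = 4.47×10^6 s = 51.7 days.

52 days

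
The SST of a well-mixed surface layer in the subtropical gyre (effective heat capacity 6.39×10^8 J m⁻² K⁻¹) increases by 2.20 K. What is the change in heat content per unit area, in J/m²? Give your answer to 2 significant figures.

Areal heat capacity C = 6.39×10^8 J m⁻² K⁻¹ (given).
ΔQ = C ΔT = 6.39×10^8 × 2.20 = 1.41×10^9 J/m².

1.4×10^9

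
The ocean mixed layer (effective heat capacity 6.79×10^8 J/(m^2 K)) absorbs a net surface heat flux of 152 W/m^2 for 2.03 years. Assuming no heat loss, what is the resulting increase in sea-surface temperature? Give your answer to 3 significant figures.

Areal heat capacity C = 6.79×10^8 J/(m^2 K) (given).
Net heat input Q = F Δt = 152 × (2.03 years × 3.156×10^7 s/year) = 9.74×10^9 J/m².
ΔT = Q / C = 9.74×10^9 / 6.79×10^8 = 14.3 K.

14.3 K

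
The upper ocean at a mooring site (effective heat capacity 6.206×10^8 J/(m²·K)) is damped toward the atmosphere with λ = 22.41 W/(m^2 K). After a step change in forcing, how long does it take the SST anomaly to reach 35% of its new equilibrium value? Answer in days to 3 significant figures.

138 days

Areal heat capacity C = 6.206×10^8 J/(m²·K) (given).
τ = C / λ = 6.21×10^8 / 22.41 = 2.77×10^7 s.
Fraction reached: 1 − e^(−t/τ) = 0.35 ⇒ t = −τ ln(1 − 0.35) = τ × 0.431.
t = 1.19×10^7 s = 138 days.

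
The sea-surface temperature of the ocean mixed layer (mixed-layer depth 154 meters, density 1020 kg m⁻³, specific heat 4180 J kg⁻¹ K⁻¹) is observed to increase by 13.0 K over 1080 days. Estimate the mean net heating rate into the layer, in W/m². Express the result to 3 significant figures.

91.5

Areal heat capacity C = ρ c_p D = 1020 × 4180 × 154 = 6.57×10^8 J m⁻² K⁻¹.
Required heat per unit area: Q = C ΔT = 6.57×10^8 × 13.0 = 8.54×10^9 J/m².
Flux F = Q / Δt = 8.54×10^9 / 9.33×10^7 s = 91.5 W/m².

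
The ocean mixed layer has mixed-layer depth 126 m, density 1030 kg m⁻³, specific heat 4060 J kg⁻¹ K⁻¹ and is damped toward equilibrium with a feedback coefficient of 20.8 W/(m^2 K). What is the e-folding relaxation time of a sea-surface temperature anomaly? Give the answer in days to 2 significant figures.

Areal heat capacity C = ρ c_p D = 1030 × 4060 × 126 = 5.27×10^8 J/(m^2 K).
Relaxation time τ = C / λ = 5.27×10^8 / 20.8 = 2.53×10^7 s.
In days: 2.53×10^7 s / (86400 s/day) = 293 days.

290 days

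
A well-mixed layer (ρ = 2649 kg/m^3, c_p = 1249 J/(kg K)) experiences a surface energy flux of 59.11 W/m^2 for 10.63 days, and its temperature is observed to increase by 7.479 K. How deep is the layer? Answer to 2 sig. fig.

Heat input Q = F Δt = 59.11 × 9.18×10^5 s = 5.43×10^7 J/m².
Required areal heat capacity C = Q / ΔT = 7.26×10^6 J/(m²·K).
Depth D = C / (ρ c_p) = 7.26×10^6 / (2649 × 1249) = 2.19 m.

2.2 m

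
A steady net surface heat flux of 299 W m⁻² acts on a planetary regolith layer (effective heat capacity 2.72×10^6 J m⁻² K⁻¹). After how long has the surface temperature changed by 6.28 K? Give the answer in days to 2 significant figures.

0.66 days

Areal heat capacity C = 2.72×10^6 J m⁻² K⁻¹ (given).
Time required: Δt = C ΔT / F = 2.72×10^6 × 6.28 / 299 = 57100 s.
In days: 57100 s / (86400 s/day) = 0.661 days.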